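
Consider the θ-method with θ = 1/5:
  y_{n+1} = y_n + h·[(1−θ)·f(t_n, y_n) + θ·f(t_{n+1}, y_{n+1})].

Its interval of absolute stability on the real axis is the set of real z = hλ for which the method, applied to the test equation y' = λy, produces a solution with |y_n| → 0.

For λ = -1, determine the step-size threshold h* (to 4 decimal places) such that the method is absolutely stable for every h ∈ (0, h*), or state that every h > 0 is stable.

Set f=λy, z=hλ:
  y_{n+1} = y_n + z·[4/5·y_n + 1/5·y_{n+1}] ⇒ (1 − 1/5z)y_{n+1} = (1 + 4/5z)y_n
  so R(z) = (1 + 4/5z)/(1 − 1/5z).

Need |R(x)|<1, x<0.
x=-1.37: |R|=0.0754
R=−1: 1+4/5x = −1+1/5x ⇒ -3/5x=2 ⇒ x=2/(-3/5)=-3.3333
Confirm numerically:
  x=-3.248: |R|=0.96896 <1
  x=-2.567: |R|=0.69618 <1
  x=-2.398: |R|=0.62071 <1
  x=-3.674: |R|=1.11782 >1
  x=-3.498: |R|=1.05813 >1
  x=-3.455: |R|=1.04317 >1
So |R|<1 on (-3.3333, 0).

(-3.3333,0); λ=-1 ⇒ h* = (10/3)/1 = 3.3333.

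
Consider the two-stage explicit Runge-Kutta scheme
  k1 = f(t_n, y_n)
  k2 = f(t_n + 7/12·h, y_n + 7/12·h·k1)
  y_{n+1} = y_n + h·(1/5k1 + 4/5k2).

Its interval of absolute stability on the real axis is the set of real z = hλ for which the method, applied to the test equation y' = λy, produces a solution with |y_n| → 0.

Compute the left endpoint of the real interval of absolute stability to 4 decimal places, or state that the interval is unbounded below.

z* = -2.1429.

On y'=λy, z=hλ:
  k1=λy_n ⇒ h·k1=z·y_n;  k2=λ(1+7/12z)y_n ⇒ h·k2=z(1+7/12z)y_n
  y_{n+1}/y_n = 1 + 1/5z + 4/5z(1+7/12z) = 1 + z + 7/15z²
  so R(z) = 1 + z + 7/15z².

Find x<0 with |R(x)|<1.
x=-1.49: |R|=0.5460
R=1: x+7/15x²=0 ⇒ x=−15/7=-2.1429; min R=1−1/(4·7/15)=0.4643>−1
Confirm numerically:
  x=-1.949: |R|=0.82368 <1
  x=-1.563: |R|=0.57705 <1
  x=-1.090: |R|=0.46445 <1
  x=-0.871: |R|=0.48303 <1
  x=-2.378: |R|=1.26095 >1
  x=-2.194: |R|=1.05236 >1
Interval (-2.1429, 0).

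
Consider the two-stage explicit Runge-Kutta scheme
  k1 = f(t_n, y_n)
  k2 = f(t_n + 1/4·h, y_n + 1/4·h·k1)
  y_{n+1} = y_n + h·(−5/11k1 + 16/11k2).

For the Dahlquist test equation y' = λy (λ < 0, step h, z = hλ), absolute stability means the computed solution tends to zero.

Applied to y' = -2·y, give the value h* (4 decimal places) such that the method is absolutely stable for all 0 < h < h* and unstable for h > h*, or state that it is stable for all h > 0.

With y'=λy (z=hλ):
  k1=λy_n ⇒ h·k1=z·y_n;  k2=λ(1+1/4z)y_n ⇒ h·k2=z(1+1/4z)y_n
  y_{n+1}/y_n = 1 − 5/11z + 16/11z(1+1/4z) = 1 + z + 4/11z²
  Hence R(z) = 1 + z + 4/11z².

Find x<0 with |R(x)|<1.
x=-0.72: |R|=0.4685
R=1: x+4/11x²=0 ⇒ x=−11/4=-2.7500; min R=1−1/(4·4/11)=0.3125>−1
Confirm numerically:
  x=-2.631: |R|=0.88615 <1
  x=-1.665: |R|=0.34308 <1
  x=-1.338: |R|=0.31300 <1
  x=-3.061: |R|=1.34617 >1
  x=-2.986: |R|=1.25625 >1
  x=-2.779: |R|=1.02931 >1
Interval (-2.7500, 0).

(-2.7500,0); λ=-2 ⇒ h* = (11/4)/2 = 1.3750.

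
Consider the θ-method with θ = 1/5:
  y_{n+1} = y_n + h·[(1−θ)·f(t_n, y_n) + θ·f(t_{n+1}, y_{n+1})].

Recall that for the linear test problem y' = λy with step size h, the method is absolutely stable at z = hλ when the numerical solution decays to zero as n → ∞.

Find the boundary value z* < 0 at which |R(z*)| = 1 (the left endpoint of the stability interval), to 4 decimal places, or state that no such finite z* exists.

left endpoint -3.3333.

On y'=λy, z=hλ:
  y_{n+1} = y_n + z·[4/5·y_n + 1/5·y_{n+1}] ⇒ (1 − 1/5z)y_{n+1} = (1 + 4/5z)y_n
  R(z) = (1 + 4/5z)/(1 − 1/5z).

Need |R(x)|<1, x<0.
x=-0.84: |R|=0.2808
R=−1: 1+4/5x = −1+1/5x ⇒ -3/5x=2 ⇒ x=2/(-3/5)=-3.3333
Confirm numerically:
  x=-2.596: |R|=0.70879 <1
  x=-2.557: |R|=0.69181 <1
  x=-1.687: |R|=0.26140 <1
  x=-3.662: |R|=1.11383 >1
  x=-3.482: |R|=1.05258 >1
  x=-3.379: |R|=1.01635 >1
So |R|<1 on (-3.3333, 0).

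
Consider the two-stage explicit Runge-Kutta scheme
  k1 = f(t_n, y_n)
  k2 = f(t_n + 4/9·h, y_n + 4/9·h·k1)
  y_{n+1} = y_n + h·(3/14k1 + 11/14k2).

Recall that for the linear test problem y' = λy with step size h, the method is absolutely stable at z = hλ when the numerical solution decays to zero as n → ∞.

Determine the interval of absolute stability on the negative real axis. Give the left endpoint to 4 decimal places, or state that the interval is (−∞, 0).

(-2.8636, 0).

Test eqn y'=λy, z=hλ:
  k1=λy_n ⇒ h·k1=z·y_n;  k2=λ(1+4/9z)y_n ⇒ h·k2=z(1+4/9z)y_n
  y_{n+1}/y_n = 1 + 3/14z + 11/14z(1+4/9z) = 1 + z + 22/63z²
  so R(z) = 1 + z + 22/63z².

Find x<0 with |R(x)|<1.
x=-0.76: |R|=0.4417
R=1: x+22/63x²=0 ⇒ x=−63/22=-2.8636; min R=1−1/(4·22/63)=0.2841>−1
Confirm numerically:
  x=-2.766: |R|=0.90569 <1
  x=-2.737: |R|=0.87896 <1
  x=-2.105: |R|=0.44234 <1
  x=-2.002: |R|=0.39762 <1
  x=-3.245: |R|=1.43215 >1
  x=-2.973: |R|=1.11354 >1
Stable set (-2.8636, 0).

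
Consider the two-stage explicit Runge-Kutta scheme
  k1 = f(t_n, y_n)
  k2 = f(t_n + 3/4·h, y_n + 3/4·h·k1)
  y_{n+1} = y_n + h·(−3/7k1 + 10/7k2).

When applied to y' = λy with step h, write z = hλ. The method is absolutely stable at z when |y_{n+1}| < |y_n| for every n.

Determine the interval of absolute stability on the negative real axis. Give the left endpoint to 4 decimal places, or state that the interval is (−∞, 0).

(-0.9333, 0).

On y'=λy, z=hλ:
  k1=λy_n ⇒ h·k1=z·y_n;  k2=λ(1+3/4z)y_n ⇒ h·k2=z(1+3/4z)y_n
  y_{n+1}/y_n = 1 − 3/7z + 10/7z(1+3/4z) = 1 + z + 15/14z²
  R(z) = 1 + z + 15/14z².

Find x<0 with |R(x)|<1.
x=-0.59: |R|=0.7830
R=1: x+15/14x²=0 ⇒ x=−14/15=-0.9333; min R=1−1/(4·15/14)=0.7667>−1
Confirm numerically:
  x=-0.778: |R|=0.87052 <1
  x=-0.776: |R|=0.86919 <1
  x=-0.570: |R|=0.77811 <1
  x=-0.528: |R|=0.77070 <1
  x=-1.263: |R|=1.44611 >1
  x=-1.208: |R|=1.35550 >1
  x=-1.122: |R|=1.22680 >1
Interval (-0.9333, 0).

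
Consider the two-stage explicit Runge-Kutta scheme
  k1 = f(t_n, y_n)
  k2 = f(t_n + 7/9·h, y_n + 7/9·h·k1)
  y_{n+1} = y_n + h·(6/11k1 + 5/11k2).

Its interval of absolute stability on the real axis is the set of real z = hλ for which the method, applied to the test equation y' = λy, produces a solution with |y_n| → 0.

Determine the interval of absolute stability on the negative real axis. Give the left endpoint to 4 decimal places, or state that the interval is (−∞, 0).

On y'=λy, z=hλ:
  k1=λy_n ⇒ h·k1=z·y_n;  k2=λ(1+7/9z)y_n ⇒ h·k2=z(1+7/9z)y_n
  y_{n+1}/y_n = 1 + 6/11z + 5/11z(1+7/9z) = 1 + z + 35/99z²
  ⇒ R(z) = 1 + z + 35/99z².

Need |R(x)|<1, x<0.
x=-1.27: |R|=0.3002
R=1: x+35/99x²=0 ⇒ x=−99/35=-2.8286; min R=1−1/(4·35/99)=0.2929>−1
Confirm numerically:
  x=-2.622: |R|=0.80851 <1
  x=-2.536: |R|=0.73769 <1
  x=-2.296: |R|=0.56770 <1
  x=-2.039: |R|=0.43083 <1
  x=-3.045: |R|=1.23299 >1
  x=-3.004: |R|=1.18631 >1
Interval (-2.8286, 0).

(-2.8286, 0).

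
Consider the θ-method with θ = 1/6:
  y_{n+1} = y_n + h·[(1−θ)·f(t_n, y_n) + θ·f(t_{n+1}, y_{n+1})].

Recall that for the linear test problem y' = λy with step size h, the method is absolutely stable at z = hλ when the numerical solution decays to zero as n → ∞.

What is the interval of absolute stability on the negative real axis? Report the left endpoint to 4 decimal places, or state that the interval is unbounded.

(-3.0000, 0).

Set f=λy, z=hλ:
  y_{n+1} = y_n + z·[5/6·y_n + 1/6·y_{n+1}] ⇒ (1 − 1/6z)y_{n+1} = (1 + 5/6z)y_n
  ⇒ R(z) = (1 + 5/6z)/(1 − 1/6z).

Need |R(x)|<1, x<0.
x=-0.87: |R|=0.2402
R=−1: 1+5/6x = −1+1/6x ⇒ -2/3x=2 ⇒ x=2/(-2/3)=-3.0000
Confirm numerically:
  x=-2.486: |R|=0.75772 <1
  x=-2.243: |R|=0.63266 <1
  x=-1.869: |R|=0.42509 <1
  x=-1.633: |R|=0.28364 <1
  x=-3.554: |R|=1.23194 >1
  x=-3.217: |R|=1.09417 >1
Stable set (-3.0000, 0).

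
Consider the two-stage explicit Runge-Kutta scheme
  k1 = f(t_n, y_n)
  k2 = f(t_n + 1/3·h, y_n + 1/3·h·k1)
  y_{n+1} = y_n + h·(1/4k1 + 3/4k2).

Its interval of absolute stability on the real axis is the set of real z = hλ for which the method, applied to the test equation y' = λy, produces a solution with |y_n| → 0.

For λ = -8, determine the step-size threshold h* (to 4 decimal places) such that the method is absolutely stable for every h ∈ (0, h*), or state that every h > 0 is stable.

With y'=λy (z=hλ):
  k1=λy_n ⇒ h·k1=z·y_n;  k2=λ(1+1/3z)y_n ⇒ h·k2=z(1+1/3z)y_n
  y_{n+1}/y_n = 1 + 1/4z + 3/4z(1+1/3z) = 1 + z + 1/4z²
  so R(z) = 1 + z + 1/4z².

Solve |R(x)|<1 on ℝ⁻.
x=-1.32: |R|=0.1156
R=1: x+1/4x²=0 ⇒ x=−4=-4.0000; min R=1−1/(4·1/4)=0.0000>−1
Confirm numerically:
  x=-3.667: |R|=0.69472 <1
  x=-3.490: |R|=0.55503 <1
  x=-2.392: |R|=0.03842 <1
  x=-1.732: |R|=0.01796 <1
  x=-4.212: |R|=1.22324 >1
  x=-4.199: |R|=1.20890 >1
  x=-4.067: |R|=1.06812 >1
Stable set (-4.0000, 0).

(-4.0000,0); λ=-8 ⇒ h* = (4)/8 = 0.5000.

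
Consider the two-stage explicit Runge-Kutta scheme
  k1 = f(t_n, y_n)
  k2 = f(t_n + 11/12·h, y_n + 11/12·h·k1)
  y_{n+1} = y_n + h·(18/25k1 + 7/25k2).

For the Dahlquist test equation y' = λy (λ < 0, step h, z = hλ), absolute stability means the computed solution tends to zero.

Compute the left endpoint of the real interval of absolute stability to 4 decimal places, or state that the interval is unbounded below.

z* = -3.8961.

With y'=λy (z=hλ):
  k1=λy_n ⇒ h·k1=z·y_n;  k2=λ(1+11/12z)y_n ⇒ h·k2=z(1+11/12z)y_n
  y_{n+1}/y_n = 1 + 18/25z + 7/25z(1+11/12z) = 1 + z + 77/300z²
  R(z) = 1 + z + 77/300z².

Boundary: |R(x)|=1, x<0.
x=-1.75: |R|=0.0360
R=1: x+77/300x²=0 ⇒ x=−300/77=-3.8961; min R=1−1/(4·77/300)=0.0260>−1
Confirm numerically:
  x=-2.853: |R|=0.23617 <1
  x=-2.482: |R|=0.09915 <1
  x=-2.290: |R|=0.05599 <1
  x=-4.356: |R|=1.51418 >1
  x=-4.113: |R|=1.22897 >1
Interval (-3.8961, 0).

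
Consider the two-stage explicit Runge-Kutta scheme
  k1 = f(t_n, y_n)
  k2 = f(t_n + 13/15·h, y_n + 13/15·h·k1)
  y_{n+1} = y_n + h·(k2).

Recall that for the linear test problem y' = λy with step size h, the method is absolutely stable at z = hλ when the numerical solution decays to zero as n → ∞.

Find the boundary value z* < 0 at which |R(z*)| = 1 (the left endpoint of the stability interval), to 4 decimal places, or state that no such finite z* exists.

left endpoint -1.1538.

On y'=λy, z=hλ:
  k1=λy_n ⇒ h·k1=z·y_n;  k2=λ(1+13/15z)y_n ⇒ h·k2=z(1+13/15z)y_n
  y_{n+1}/y_n = 1 + z(1+13/15z) = 1 + z + 13/15z²
  Hence R(z) = 1 + z + 13/15z².

Need |R(x)|<1, x<0.
x=-1.45: |R|=1.3722
R=1: x+13/15x²=0 ⇒ x=−15/13=-1.1538; min R=1−1/(4·13/15)=0.7115>−1
Confirm numerically:
  x=-1.110: |R|=0.95782 <1
  x=-0.998: |R|=0.86520 <1
  x=-0.579: |R|=0.71154 <1
  x=-1.668: |R|=1.74326 >1
  x=-1.373: |R|=1.26078 >1
  x=-1.289: |R|=1.15098 >1
Stable set (-1.1538, 0).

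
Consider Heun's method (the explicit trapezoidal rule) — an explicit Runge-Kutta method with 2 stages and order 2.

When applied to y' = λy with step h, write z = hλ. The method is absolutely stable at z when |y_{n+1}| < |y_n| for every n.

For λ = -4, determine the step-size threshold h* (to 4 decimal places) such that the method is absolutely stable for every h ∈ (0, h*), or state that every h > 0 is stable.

(-2.0000,0); λ=-4 ⇒ h* = 0.5000.

Set f=λy, z=hλ:
  order 2, 2-stage ⇒ R(z)=1+z+z^2/2
  (e.g. R(-0.71)=0.54205, |R|=0.54205)

Find x<0 with |R(x)|<1.
x=-0.71: |R|=0.5421
|R(-1.16)|=0.5128 |R(-1.03)|=0.5005 |R(-0.98)|=0.5002
Bisect:
  x_lo=-2.6829 |R|=1.9161  x_hi=-0.2689 |R|=0.7672
  mid=-1.47592 |R|=0.61325 →hi
  mid=-2.07941 |R|=1.08257 →lo
  mid=-1.77767 |R|=0.80238 →hi
  mid=-1.92854 |R|=0.93109 →hi
  mid=-2.00398 |R|=1.00398 →lo
  mid=-1.96626 |R|=0.96683 →hi
  mid=-1.98512 |R|=0.98523 →hi
  ...
  [-2.00015,-2.00000] ⇒ x*=-2.0000
So |R|<1 on (-2.0000, 0).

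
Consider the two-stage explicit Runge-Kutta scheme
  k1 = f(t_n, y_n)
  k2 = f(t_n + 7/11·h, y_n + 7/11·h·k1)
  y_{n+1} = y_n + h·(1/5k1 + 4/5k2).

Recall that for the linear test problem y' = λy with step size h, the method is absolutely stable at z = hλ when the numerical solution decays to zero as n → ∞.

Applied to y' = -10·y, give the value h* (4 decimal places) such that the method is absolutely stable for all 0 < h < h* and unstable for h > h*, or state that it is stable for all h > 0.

On y'=λy, z=hλ:
  k1=λy_n ⇒ h·k1=z·y_n;  k2=λ(1+7/11z)y_n ⇒ h·k2=z(1+7/11z)y_n
  y_{n+1}/y_n = 1 + 1/5z + 4/5z(1+7/11z) = 1 + z + 28/55z²
  Hence R(z) = 1 + z + 28/55z².

Boundary: |R(x)|=1, x<0.
x=-1.04: |R|=0.5106
R=1: x+28/55x²=0 ⇒ x=−55/28=-1.9643; min R=1−1/(4·28/55)=0.5089>−1
Confirm numerically:
  x=-1.676: |R|=0.75402 <1
  x=-1.528: |R|=0.66062 <1
  x=-1.269: |R|=0.55082 <1
  x=-0.787: |R|=0.52832 <1
  x=-2.265: |R|=1.34675 >1
  x=-2.172: |R|=1.22968 >1
  x=-2.111: |R|=1.15767 >1
So |R|<1 on (-1.9643, 0).

(-1.9643,0); λ=-10 ⇒ h* = (55/28)/10 = 0.1964.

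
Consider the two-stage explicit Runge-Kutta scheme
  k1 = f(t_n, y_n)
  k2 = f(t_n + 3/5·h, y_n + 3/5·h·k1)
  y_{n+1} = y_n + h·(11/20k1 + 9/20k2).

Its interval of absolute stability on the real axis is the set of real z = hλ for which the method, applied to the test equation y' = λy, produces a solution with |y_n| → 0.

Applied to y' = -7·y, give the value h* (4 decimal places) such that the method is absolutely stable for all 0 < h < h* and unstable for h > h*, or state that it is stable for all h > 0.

Test eqn y'=λy, z=hλ:
  k1=λy_n ⇒ h·k1=z·y_n;  k2=λ(1+3/5z)y_n ⇒ h·k2=z(1+3/5z)y_n
  y_{n+1}/y_n = 1 + 11/20z + 9/20z(1+3/5z) = 1 + z + 27/100z²
  R(z) = 1 + z + 27/100z².

Find x<0 with |R(x)|<1.
x=-1.27: |R|=0.1655
R=1: x+27/100x²=0 ⇒ x=−100/27=-3.7037; min R=1−1/(4·27/100)=0.0741>−1
Confirm numerically:
  x=-3.381: |R|=0.70541 <1
  x=-2.863: |R|=0.35013 <1
  x=-1.695: |R|=0.08072 <1
  x=-4.220: |R|=1.58827 >1
  x=-3.960: |R|=1.27403 >1
Interval (-3.7037, 0).

(-3.7037,0); λ=-7 ⇒ h* = (100/27)/7 = 0.5291.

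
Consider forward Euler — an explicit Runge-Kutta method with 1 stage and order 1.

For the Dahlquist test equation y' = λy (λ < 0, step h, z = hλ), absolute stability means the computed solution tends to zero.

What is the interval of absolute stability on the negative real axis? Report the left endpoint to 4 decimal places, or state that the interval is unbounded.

z∈(-2.0000,0).

On y'=λy, z=hλ:
  order 1, 1-stage ⇒ R(z)=1+z
  (e.g. R(-1.48)=-0.48000, |R|=0.48000)

Solve |R(x)|<1 on ℝ⁻.
x=-1.48: |R|=0.4800
|R(-1.57)|=0.5700 |R(-0.79)|=0.2100 |R(-0.62)|=0.3800
Bisect:
  x_lo=-2.3766 |R|=1.3766  x_hi=-0.1651 |R|=0.8349
  mid=-1.27085 |R|=0.27085 →hi
  mid=-1.82372 |R|=0.82372 →hi
  mid=-2.10016 |R|=1.10016 →lo
  mid=-1.96194 |R|=0.96194 →hi
  mid=-2.03105 |R|=1.03105 →lo
  mid=-1.99650 |R|=0.99650 →hi
  mid=-2.01377 |R|=1.01377 →lo
  mid=-2.00514 |R|=1.00514 →lo
  mid=-2.00082 |R|=1.00082 →lo
  mid=-1.99866 |R|=0.99866 →hi
  ...
  [-2.00001,-1.99987] ⇒ x*=-2.0000
So |R|<1 on (-2.0000, 0).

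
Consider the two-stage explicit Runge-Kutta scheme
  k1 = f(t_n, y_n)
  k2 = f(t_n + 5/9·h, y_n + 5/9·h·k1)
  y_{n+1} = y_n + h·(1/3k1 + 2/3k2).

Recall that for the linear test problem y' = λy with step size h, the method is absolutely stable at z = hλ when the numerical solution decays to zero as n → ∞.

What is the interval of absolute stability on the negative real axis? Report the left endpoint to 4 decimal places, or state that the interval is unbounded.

Test eqn y'=λy, z=hλ:
  k1=λy_n ⇒ h·k1=z·y_n;  k2=λ(1+5/9z)y_n ⇒ h·k2=z(1+5/9z)y_n
  y_{n+1}/y_n = 1 + 1/3z + 2/3z(1+5/9z) = 1 + z + 10/27z²
  ⇒ R(z) = 1 + z + 10/27z².

Need |R(x)|<1, x<0.
x=-0.64: |R|=0.5117
R=1: x+10/27x²=0 ⇒ x=−27/10=-2.7000; min R=1−1/(4·10/27)=0.3250>−1
Confirm numerically:
  x=-2.528: |R|=0.83896 <1
  x=-1.778: |R|=0.39285 <1
  x=-1.252: |R|=0.32856 <1
  x=-1.223: |R|=0.33097 <1
  x=-2.888: |R|=1.20109 >1
  x=-2.852: |R|=1.16056 >1
  x=-2.822: |R|=1.12751 >1
Interval (-2.7000, 0).

(-2.7000, 0).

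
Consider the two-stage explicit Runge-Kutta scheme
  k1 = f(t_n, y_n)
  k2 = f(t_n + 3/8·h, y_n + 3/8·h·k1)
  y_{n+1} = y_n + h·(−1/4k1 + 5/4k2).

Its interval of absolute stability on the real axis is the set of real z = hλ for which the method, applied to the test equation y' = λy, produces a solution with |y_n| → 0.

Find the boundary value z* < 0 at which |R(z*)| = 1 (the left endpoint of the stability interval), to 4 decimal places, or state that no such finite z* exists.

z* = -2.1333.

With y'=λy (z=hλ):
  k1=λy_n ⇒ h·k1=z·y_n;  k2=λ(1+3/8z)y_n ⇒ h·k2=z(1+3/8z)y_n
  y_{n+1}/y_n = 1 − 1/4z + 5/4z(1+3/8z) = 1 + z + 15/32z²
  R(z) = 1 + z + 15/32z².

Need |R(x)|<1, x<0.
x=-0.4: |R|=0.6750
R=1: x+15/32x²=0 ⇒ x=−32/15=-2.1333; min R=1−1/(4·15/32)=0.4667>−1
Confirm numerically:
  x=-0.953: |R|=0.47272 <1
  x=-0.927: |R|=0.47581 <1
  x=-0.880: |R|=0.48300 <1
  x=-2.487: |R|=1.41230 >1
  x=-2.346: |R|=1.23387 >1
Interval (-2.1333, 0).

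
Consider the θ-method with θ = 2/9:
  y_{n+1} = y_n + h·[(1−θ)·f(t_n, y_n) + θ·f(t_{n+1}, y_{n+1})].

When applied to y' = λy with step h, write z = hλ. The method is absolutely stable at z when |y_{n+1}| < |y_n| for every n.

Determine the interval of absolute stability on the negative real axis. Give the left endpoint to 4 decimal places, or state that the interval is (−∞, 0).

Set f=λy, z=hλ:
  y_{n+1} = y_n + z·[7/9·y_n + 2/9·y_{n+1}] ⇒ (1 − 2/9z)y_{n+1} = (1 + 7/9z)y_n
  so R(z) = (1 + 7/9z)/(1 − 2/9z).

Boundary: |R(x)|=1, x<0.
x=-1.34: |R|=0.0325
R=−1: 1+7/9x = −1+2/9x ⇒ -5/9x=2 ⇒ x=2/(-5/9)=-3.6000
Confirm numerically:
  x=-3.340: |R|=0.91709 <1
  x=-1.965: |R|=0.36775 <1
  x=-1.690: |R|=0.22859 <1
  x=-1.559: |R|=0.15786 <1
  x=-3.869: |R|=1.08036 >1
  x=-3.764: |R|=1.04961 >1
  x=-3.743: |R|=1.04337 >1
Stable set (-3.6000, 0).

z∈(-3.6000,0).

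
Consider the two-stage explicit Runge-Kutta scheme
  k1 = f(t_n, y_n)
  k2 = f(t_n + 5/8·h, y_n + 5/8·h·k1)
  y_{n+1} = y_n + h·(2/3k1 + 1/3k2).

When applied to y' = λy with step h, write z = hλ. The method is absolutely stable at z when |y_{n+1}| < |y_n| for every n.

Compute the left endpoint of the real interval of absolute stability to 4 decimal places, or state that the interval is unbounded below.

Test eqn y'=λy, z=hλ:
  k1=λy_n ⇒ h·k1=z·y_n;  k2=λ(1+5/8z)y_n ⇒ h·k2=z(1+5/8z)y_n
  y_{n+1}/y_n = 1 + 2/3z + 1/3z(1+5/8z) = 1 + z + 5/24z²
  so R(z) = 1 + z + 5/24z².

Solve |R(x)|<1 on ℝ⁻.
x=-1.34: |R|=0.0341
R=1: x+5/24x²=0 ⇒ x=−24/5=-4.8000; min R=1−1/(4·5/24)=-0.2000>−1
Confirm numerically:
  x=-4.230: |R|=0.49769 <1
  x=-3.281: |R|=0.03830 <1
  x=-3.005: |R|=0.12374 <1
  x=-2.095: |R|=0.18062 <1
  x=-5.286: |R|=1.53521 >1
  x=-5.176: |R|=1.40545 >1
Stable set (-4.8000, 0).

left endpoint -4.8000.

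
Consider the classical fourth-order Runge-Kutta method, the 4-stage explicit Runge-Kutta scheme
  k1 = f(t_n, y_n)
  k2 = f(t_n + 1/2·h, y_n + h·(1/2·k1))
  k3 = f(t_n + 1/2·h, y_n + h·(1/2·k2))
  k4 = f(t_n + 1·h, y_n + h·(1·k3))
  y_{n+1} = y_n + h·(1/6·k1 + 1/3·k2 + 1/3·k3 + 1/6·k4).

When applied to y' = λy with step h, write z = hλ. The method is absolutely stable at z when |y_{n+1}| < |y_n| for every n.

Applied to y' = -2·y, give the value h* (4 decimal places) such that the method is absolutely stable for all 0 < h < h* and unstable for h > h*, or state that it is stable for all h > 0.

(-2.7853,0); λ=-2 ⇒ h* = 1.3926.

Test eqn y'=λy, z=hλ:
  order 4, 4-stage ⇒ R(z)=1+z+z^2/2+z^3/6+z^4/24
  (e.g. R(-1.11)=0.34136, |R|=0.34136)

Need |R(x)|<1, x<0.
x=-1.11: |R|=0.3414
|R(-2.85)|=1.1020 |R(-2.09)|=0.3675 |R(-1.64)|=0.2711
Bisect:
  x_lo=-3.3775 |R|=2.3269  x_hi=-0.1336 |R|=0.8750
  mid=-1.75555 |R|=0.27944 →hi
  mid=-2.56653 |R|=0.71725 →hi
  mid=-2.97202 |R|=1.32000 →lo
  mid=-2.76927 |R|=0.97611 →hi
  mid=-2.87064 |R|=1.13649 →lo
  mid=-2.81996 |R|=1.05353 →lo
  mid=-2.79461 |R|=1.01414 →lo
  mid=-2.78194 |R|=0.99496 →hi
  mid=-2.78828 |R|=1.00451 →lo
  mid=-2.78511 |R|=0.99973 →hi
  ...
  [-2.78531,-2.78511] ⇒ x*=-2.7853
Stable set (-2.7853, 0).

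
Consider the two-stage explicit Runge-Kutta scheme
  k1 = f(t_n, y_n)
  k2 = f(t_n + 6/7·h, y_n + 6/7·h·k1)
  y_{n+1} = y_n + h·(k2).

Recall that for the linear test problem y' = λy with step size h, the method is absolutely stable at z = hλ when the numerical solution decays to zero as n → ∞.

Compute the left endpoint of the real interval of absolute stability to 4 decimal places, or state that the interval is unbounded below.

left endpoint -1.1667.

Set f=λy, z=hλ:
  k1=λy_n ⇒ h·k1=z·y_n;  k2=λ(1+6/7z)y_n ⇒ h·k2=z(1+6/7z)y_n
  y_{n+1}/y_n = 1 + z(1+6/7z) = 1 + z + 6/7z²
  so R(z) = 1 + z + 6/7z².

Boundary: |R(x)|=1, x<0.
x=-1.69: |R|=1.7581
R=1: x+6/7x²=0 ⇒ x=−7/6=-1.1667; min R=1−1/(4·6/7)=0.7083>−1
Confirm numerically:
  x=-1.091: |R|=0.92924 <1
  x=-0.988: |R|=0.84869 <1
  x=-0.889: |R|=0.78842 <1
  x=-1.544: |R|=1.49937 >1
  x=-1.305: |R|=1.15474 >1
So |R|<1 on (-1.1667, 0).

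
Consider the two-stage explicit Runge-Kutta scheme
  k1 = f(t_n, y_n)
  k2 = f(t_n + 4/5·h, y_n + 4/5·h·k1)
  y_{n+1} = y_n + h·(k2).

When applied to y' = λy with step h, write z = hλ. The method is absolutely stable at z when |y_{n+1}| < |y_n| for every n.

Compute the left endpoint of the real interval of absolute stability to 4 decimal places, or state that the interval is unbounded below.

left endpoint -1.2500.

Test eqn y'=λy, z=hλ:
  k1=λy_n ⇒ h·k1=z·y_n;  k2=λ(1+4/5z)y_n ⇒ h·k2=z(1+4/5z)y_n
  y_{n+1}/y_n = 1 + z(1+4/5z) = 1 + z + 4/5z²
  so R(z) = 1 + z + 4/5z².

Solve |R(x)|<1 on ℝ⁻.
x=-1.76: |R|=1.7181
R=1: x+4/5x²=0 ⇒ x=−5/4=-1.2500; min R=1−1/(4·4/5)=0.6875>−1
Confirm numerically:
  x=-1.185: |R|=0.93838 <1
  x=-0.940: |R|=0.76688 <1
  x=-0.763: |R|=0.70274 <1
  x=-0.603: |R|=0.68789 <1
  x=-1.677: |R|=1.57286 >1
  x=-1.645: |R|=1.51982 >1
So |R|<1 on (-1.2500, 0).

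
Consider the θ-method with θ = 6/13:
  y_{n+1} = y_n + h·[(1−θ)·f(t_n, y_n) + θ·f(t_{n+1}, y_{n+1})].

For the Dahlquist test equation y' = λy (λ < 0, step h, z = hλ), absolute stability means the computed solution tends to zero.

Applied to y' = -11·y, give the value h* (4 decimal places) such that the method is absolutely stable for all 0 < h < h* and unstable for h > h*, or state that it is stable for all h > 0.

(-26.0000,0); λ=-11 ⇒ h* = (26)/11 = 2.3636.

Test eqn y'=λy, z=hλ:
  y_{n+1} = y_n + z·[7/13·y_n + 6/13·y_{n+1}] ⇒ (1 − 6/13z)y_{n+1} = (1 + 7/13z)y_n
  ⇒ R(z) = (1 + 7/13z)/(1 − 6/13z).

Need |R(x)|<1, x<0.
x=-0.48: |R|=0.6071
R=−1: 1+7/13x = −1+6/13x ⇒ -1/13x=2 ⇒ x=2/(-1/13)=-26.0000
Confirm numerically:
  x=-22.705: |R|=0.97792 <1
  x=-21.608: |R|=0.96921 <1
  x=-19.018: |R|=0.94507 <1
  x=-14.145: |R|=0.87887 <1
  x=-26.431: |R|=1.00251 >1
  x=-26.285: |R|=1.00167 >1
  x=-26.242: |R|=1.00142 >1
So |R|<1 on (-26.0000, 0).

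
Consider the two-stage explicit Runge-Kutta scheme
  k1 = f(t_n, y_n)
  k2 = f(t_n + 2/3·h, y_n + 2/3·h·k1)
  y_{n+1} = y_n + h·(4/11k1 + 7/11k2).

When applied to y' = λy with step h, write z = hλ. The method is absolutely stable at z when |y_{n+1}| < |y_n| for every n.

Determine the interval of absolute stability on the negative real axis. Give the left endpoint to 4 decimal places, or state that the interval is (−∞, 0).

(-2.3571, 0).

On y'=λy, z=hλ:
  k1=λy_n ⇒ h·k1=z·y_n;  k2=λ(1+2/3z)y_n ⇒ h·k2=z(1+2/3z)y_n
  y_{n+1}/y_n = 1 + 4/11z + 7/11z(1+2/3z) = 1 + z + 14/33z²
  R(z) = 1 + z + 14/33z².

Solve |R(x)|<1 on ℝ⁻.
x=-1.37: |R|=0.4263
R=1: x+14/33x²=0 ⇒ x=−33/14=-2.3571; min R=1−1/(4·14/33)=0.4107>−1
Confirm numerically:
  x=-1.530: |R|=0.46311 <1
  x=-1.425: |R|=0.43648 <1
  x=-1.111: |R|=0.41265 <1
  x=-2.943: |R|=1.73147 >1
  x=-2.734: |R|=1.43711 >1
  x=-2.594: |R|=1.26066 >1
Stable set (-2.3571, 0).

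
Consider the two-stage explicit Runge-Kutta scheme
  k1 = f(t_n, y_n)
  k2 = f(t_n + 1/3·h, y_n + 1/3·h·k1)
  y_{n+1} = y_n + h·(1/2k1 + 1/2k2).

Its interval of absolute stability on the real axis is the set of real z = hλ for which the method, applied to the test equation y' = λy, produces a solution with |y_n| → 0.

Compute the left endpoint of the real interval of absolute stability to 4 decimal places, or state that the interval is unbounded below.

On y'=λy, z=hλ:
  k1=λy_n ⇒ h·k1=z·y_n;  k2=λ(1+1/3z)y_n ⇒ h·k2=z(1+1/3z)y_n
  y_{n+1}/y_n = 1 + 1/2z + 1/2z(1+1/3z) = 1 + z + 1/6z²
  ⇒ R(z) = 1 + z + 1/6z².

Solve |R(x)|<1 on ℝ⁻.
x=-1.51: |R|=0.1300
R=1: x+1/6x²=0 ⇒ x=−6=-6.0000; min R=1−1/(4·1/6)=-0.5000>−1
Confirm numerically:
  x=-4.062: |R|=0.31203 <1
  x=-3.495: |R|=0.45916 <1
  x=-2.637: |R|=0.47804 <1
  x=-6.521: |R|=1.56624 >1
  x=-6.051: |R|=1.05143 >1
Interval (-6.0000, 0).

left endpoint -6.0000.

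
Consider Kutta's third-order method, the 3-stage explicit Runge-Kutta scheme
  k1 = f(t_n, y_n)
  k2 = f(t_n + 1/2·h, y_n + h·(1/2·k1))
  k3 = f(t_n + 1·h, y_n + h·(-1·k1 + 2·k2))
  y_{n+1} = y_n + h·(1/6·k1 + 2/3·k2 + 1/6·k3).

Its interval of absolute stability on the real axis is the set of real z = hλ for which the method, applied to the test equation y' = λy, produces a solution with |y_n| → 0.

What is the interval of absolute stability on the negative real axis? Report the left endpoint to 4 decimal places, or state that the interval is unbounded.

On y'=λy, z=hλ:
  order 3, 3-stage ⇒ R(z)=1+z+z^2/2+z^3/6
  (e.g. R(-0.91)=0.37845, |R|=0.37845)

Need |R(x)|<1, x<0.
x=-0.91: |R|=0.3785
|R(-2.57)|=1.0966 |R(-1.22)|=0.2216 |R(-0.68)|=0.4988
Bisect:
  x_lo=-3.3703 |R|=3.0713  x_hi=-0.0663 |R|=0.9359
  mid=-1.71830 |R|=0.08758 →hi
  mid=-2.54430 |R|=1.05264 →lo
  mid=-2.13130 |R|=0.47363 →hi
  mid=-2.33780 |R|=0.73461 →hi
  mid=-2.44105 |R|=0.88594 →hi
  mid=-2.49267 |R|=0.96730 →hi
  mid=-2.51849 |R|=1.00946 →lo
  mid=-2.50558 |R|=0.98826 →hi
  ...
  [-2.51284,-2.51264] ⇒ x*=-2.5127
Interval (-2.5127, 0).

z∈(-2.5127,0).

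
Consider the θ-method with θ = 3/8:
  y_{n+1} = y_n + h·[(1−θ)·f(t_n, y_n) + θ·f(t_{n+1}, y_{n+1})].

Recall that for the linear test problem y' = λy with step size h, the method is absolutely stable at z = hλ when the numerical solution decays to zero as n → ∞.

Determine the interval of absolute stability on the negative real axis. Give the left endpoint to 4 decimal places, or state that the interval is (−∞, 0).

z∈(-8.0000,0).

With y'=λy (z=hλ):
  y_{n+1} = y_n + z·[5/8·y_n + 3/8·y_{n+1}] ⇒ (1 − 3/8z)y_{n+1} = (1 + 5/8z)y_n
  Hence R(z) = (1 + 5/8z)/(1 − 3/8z).

Boundary: |R(x)|=1, x<0.
x=-0.67: |R|=0.4645
R=−1: 1+5/8x = −1+3/8x ⇒ -1/4x=2 ⇒ x=2/(-1/4)=-8.0000
Confirm numerically:
  x=-7.492: |R|=0.96666 <1
  x=-5.498: |R|=0.79571 <1
  x=-3.529: |R|=0.51891 <1
  x=-8.433: |R|=1.02601 >1
  x=-8.406: |R|=1.02444 >1
Interval (-8.0000, 0).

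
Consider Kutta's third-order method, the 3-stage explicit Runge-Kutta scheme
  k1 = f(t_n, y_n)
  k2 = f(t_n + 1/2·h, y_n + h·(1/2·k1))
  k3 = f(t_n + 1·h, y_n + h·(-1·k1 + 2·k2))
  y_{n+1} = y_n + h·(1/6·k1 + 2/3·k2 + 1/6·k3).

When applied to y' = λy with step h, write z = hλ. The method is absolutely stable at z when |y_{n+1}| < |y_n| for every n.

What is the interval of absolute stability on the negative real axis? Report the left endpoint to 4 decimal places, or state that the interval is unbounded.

z∈(-2.5127,0).

With y'=λy (z=hλ):
  order 3, 3-stage ⇒ R(z)=1+z+z^2/2+z^3/6
  (e.g. R(-1)=0.33333, |R|=0.33333)

Solve |R(x)|<1 on ℝ⁻.
x=-1: |R|=0.3333
|R(-2.85)|=1.6469 |R(-1.95)|=0.2846 |R(-1.9)|=0.2382
Bisect:
  x_lo=-2.8870 |R|=1.7300  x_hi=-0.2520 |R|=0.7770
  mid=-1.56953 |R|=0.01778 →hi
  mid=-2.22826 |R|=0.58963 →hi
  mid=-2.55763 |R|=1.07535 →lo
  mid=-2.39295 |R|=0.81360 →hi
  mid=-2.47529 |R|=0.93947 →hi
  mid=-2.51646 |R|=1.00612 →lo
  mid=-2.49588 |R|=0.97248 →hi
  ...
  [-2.51276,-2.51260] ⇒ x*=-2.5127
Stable set (-2.5127, 0).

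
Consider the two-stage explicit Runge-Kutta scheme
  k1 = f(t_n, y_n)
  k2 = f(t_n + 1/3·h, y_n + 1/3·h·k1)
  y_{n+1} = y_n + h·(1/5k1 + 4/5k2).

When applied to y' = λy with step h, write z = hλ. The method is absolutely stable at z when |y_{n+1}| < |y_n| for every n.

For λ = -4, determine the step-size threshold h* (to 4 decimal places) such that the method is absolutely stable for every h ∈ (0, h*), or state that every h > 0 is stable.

(-3.7500,0); λ=-4 ⇒ h* = (15/4)/4 = 0.9375.

On y'=λy, z=hλ:
  k1=λy_n ⇒ h·k1=z·y_n;  k2=λ(1+1/3z)y_n ⇒ h·k2=z(1+1/3z)y_n
  y_{n+1}/y_n = 1 + 1/5z + 4/5z(1+1/3z) = 1 + z + 4/15z²
  ⇒ R(z) = 1 + z + 4/15z².

Boundary: |R(x)|=1, x<0.
x=-0.54: |R|=0.5378
R=1: x+4/15x²=0 ⇒ x=−15/4=-3.7500; min R=1−1/(4·4/15)=0.0625>−1
Confirm numerically:
  x=-3.319: |R|=0.61854 <1
  x=-2.251: |R|=0.10020 <1
  x=-1.535: |R|=0.09333 <1
  x=-4.107: |R|=1.39099 >1
  x=-3.804: |R|=1.05478 >1
So |R|<1 on (-3.7500, 0).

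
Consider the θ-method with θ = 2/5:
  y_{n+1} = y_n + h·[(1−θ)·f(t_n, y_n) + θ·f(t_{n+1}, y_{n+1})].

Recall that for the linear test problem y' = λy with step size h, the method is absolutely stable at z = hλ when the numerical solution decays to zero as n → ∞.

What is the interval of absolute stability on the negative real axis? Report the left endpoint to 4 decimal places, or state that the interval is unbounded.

(-10.0000, 0).

Test eqn y'=λy, z=hλ:
  y_{n+1} = y_n + z·[3/5·y_n + 2/5·y_{n+1}] ⇒ (1 − 2/5z)y_{n+1} = (1 + 3/5z)y_n
  ⇒ R(z) = (1 + 3/5z)/(1 − 2/5z).

Solve |R(x)|<1 on ℝ⁻.
x=-1.16: |R|=0.2077
R=−1: 1+3/5x = −1+2/5x ⇒ -1/5x=2 ⇒ x=2/(-1/5)=-10.0000
Confirm numerically:
  x=-9.841: |R|=0.99356 <1
  x=-7.599: |R|=0.88113 <1
  x=-4.762: |R|=0.63936 <1
  x=-4.260: |R|=0.57544 <1
  x=-10.384: |R|=1.01490 >1
  x=-10.316: |R|=1.01233 >1
Stable set (-10.0000, 0).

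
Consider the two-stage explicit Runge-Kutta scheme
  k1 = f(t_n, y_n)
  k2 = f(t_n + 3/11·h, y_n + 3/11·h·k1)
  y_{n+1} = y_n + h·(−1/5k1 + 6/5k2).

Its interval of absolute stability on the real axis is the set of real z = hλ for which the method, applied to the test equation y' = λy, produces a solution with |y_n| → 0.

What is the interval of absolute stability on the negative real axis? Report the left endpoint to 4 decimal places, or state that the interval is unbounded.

(-3.0556, 0).

Set f=λy, z=hλ:
  k1=λy_n ⇒ h·k1=z·y_n;  k2=λ(1+3/11z)y_n ⇒ h·k2=z(1+3/11z)y_n
  y_{n+1}/y_n = 1 − 1/5z + 6/5z(1+3/11z) = 1 + z + 18/55z²
  ⇒ R(z) = 1 + z + 18/55z².

Solve |R(x)|<1 on ℝ⁻.
x=-0.76: |R|=0.4290
R=1: x+18/55x²=0 ⇒ x=−55/18=-3.0556; min R=1−1/(4·18/55)=0.2361>−1
Confirm numerically:
  x=-2.814: |R|=0.77754 <1
  x=-2.686: |R|=0.67514 <1
  x=-2.674: |R|=0.66609 <1
  x=-1.301: |R|=0.25294 <1
  x=-3.516: |R|=1.52983 >1
  x=-3.402: |R|=1.38572 >1
  x=-3.180: |R|=1.12951 >1
So |R|<1 on (-3.0556, 0).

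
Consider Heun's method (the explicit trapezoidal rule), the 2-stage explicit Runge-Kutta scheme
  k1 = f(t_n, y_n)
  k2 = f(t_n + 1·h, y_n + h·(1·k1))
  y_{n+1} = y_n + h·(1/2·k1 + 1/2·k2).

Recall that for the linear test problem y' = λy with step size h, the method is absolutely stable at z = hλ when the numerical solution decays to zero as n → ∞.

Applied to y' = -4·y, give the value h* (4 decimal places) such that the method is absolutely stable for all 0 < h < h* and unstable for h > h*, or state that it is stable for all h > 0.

(-2.0000,0); λ=-4 ⇒ h* = 0.5000.

Set f=λy, z=hλ:
  order 2, 2-stage ⇒ R(z)=1+z+z^2/2
  (e.g. R(-0.89)=0.50605, |R|=0.50605)

Solve |R(x)|<1 on ℝ⁻.
x=-0.89: |R|=0.5061
|R(-2.34)|=1.3978 |R(-1.83)|=0.8445 |R(-1.31)|=0.5481
Bisect:
  x_lo=-2.3818 |R|=1.4546  x_hi=-0.0960 |R|=0.9086
  mid=-1.23890 |R|=0.52854 →hi
  mid=-1.81033 |R|=0.82832 →hi
  mid=-2.09605 |R|=1.10067 →lo
  mid=-1.95319 |R|=0.95429 →hi
  mid=-2.02462 |R|=1.02493 →lo
  mid=-1.98891 |R|=0.98897 →hi
  mid=-2.00677 |R|=1.00679 →lo
  mid=-1.99784 |R|=0.99784 →hi
  mid=-2.00230 |R|=1.00230 →lo
  mid=-2.00007 |R|=1.00007 →lo
  ...
  [-2.00007,-1.99993] ⇒ x*=-2.0000
Stable set (-2.0000, 0).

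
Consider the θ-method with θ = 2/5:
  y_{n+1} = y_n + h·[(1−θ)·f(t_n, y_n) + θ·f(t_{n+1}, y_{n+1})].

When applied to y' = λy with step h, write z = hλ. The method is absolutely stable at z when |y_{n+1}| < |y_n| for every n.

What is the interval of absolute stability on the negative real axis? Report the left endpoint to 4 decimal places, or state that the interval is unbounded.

z∈(-10.0000,0).

With y'=λy (z=hλ):
  y_{n+1} = y_n + z·[3/5·y_n + 2/5·y_{n+1}] ⇒ (1 − 2/5z)y_{n+1} = (1 + 3/5z)y_n
  so R(z) = (1 + 3/5z)/(1 − 2/5z).

Need |R(x)|<1, x<0.
x=-1: |R|=0.2857
R=−1: 1+3/5x = −1+2/5x ⇒ -1/5x=2 ⇒ x=2/(-1/5)=-10.0000
Confirm numerically:
  x=-9.339: |R|=0.97208 <1
  x=-8.871: |R|=0.95036 <1
  x=-7.395: |R|=0.86837 <1
  x=-4.156: |R|=0.56100 <1
  x=-10.407: |R|=1.01577 >1
  x=-10.351: |R|=1.01366 >1
Interval (-10.0000, 0).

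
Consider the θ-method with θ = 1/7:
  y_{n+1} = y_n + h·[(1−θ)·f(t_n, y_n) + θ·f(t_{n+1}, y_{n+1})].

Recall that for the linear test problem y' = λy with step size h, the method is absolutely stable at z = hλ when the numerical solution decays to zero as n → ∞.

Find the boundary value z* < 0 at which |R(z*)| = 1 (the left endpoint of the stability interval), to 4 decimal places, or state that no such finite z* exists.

z* = -2.8000.

On y'=λy, z=hλ:
  y_{n+1} = y_n + z·[6/7·y_n + 1/7·y_{n+1}] ⇒ (1 − 1/7z)y_{n+1} = (1 + 6/7z)y_n
  R(z) = (1 + 6/7z)/(1 − 1/7z).

Need |R(x)|<1, x<0.
x=-1: |R|=0.1250
R=−1: 1+6/7x = −1+1/7x ⇒ -5/7x=2 ⇒ x=2/(-5/7)=-2.8000
Confirm numerically:
  x=-2.074: |R|=0.59996 <1
  x=-1.985: |R|=0.54647 <1
  x=-1.349: |R|=0.13103 <1
  x=-2.855: |R|=1.02790 >1
  x=-2.843: |R|=1.02184 >1
  x=-2.821: |R|=1.01069 >1
So |R|<1 on (-2.8000, 0).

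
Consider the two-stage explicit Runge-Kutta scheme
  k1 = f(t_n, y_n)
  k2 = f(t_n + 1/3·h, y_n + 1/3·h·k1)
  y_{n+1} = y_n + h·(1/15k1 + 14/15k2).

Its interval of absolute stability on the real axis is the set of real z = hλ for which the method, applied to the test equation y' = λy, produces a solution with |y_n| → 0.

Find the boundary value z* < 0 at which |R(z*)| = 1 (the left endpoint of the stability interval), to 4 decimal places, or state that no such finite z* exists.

z* = -3.2143.

With y'=λy (z=hλ):
  k1=λy_n ⇒ h·k1=z·y_n;  k2=λ(1+1/3z)y_n ⇒ h·k2=z(1+1/3z)y_n
  y_{n+1}/y_n = 1 + 1/15z + 14/15z(1+1/3z) = 1 + z + 14/45z²
  ⇒ R(z) = 1 + z + 14/45z².

Need |R(x)|<1, x<0.
x=-1.5: |R|=0.2000
R=1: x+14/45x²=0 ⇒ x=−45/14=-3.2143; min R=1−1/(4·14/45)=0.1964>−1
Confirm numerically:
  x=-3.094: |R|=0.88422 <1
  x=-3.074: |R|=0.86584 <1
  x=-2.133: |R|=0.28246 <1
  x=-1.663: |R|=0.19740 <1
  x=-3.607: |R|=1.44070 >1
  x=-3.590: |R|=1.41963 >1
Stable set (-3.2143, 0).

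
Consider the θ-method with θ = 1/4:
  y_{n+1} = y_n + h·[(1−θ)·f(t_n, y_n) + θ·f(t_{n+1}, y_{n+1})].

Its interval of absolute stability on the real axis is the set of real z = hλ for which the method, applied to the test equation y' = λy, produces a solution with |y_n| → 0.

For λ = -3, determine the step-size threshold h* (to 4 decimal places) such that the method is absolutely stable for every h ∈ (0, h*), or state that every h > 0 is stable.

(-4.0000,0); λ=-3 ⇒ h* = (4)/3 = 1.3333.

Test eqn y'=λy, z=hλ:
  y_{n+1} = y_n + z·[3/4·y_n + 1/4·y_{n+1}] ⇒ (1 − 1/4z)y_{n+1} = (1 + 3/4z)y_n
  Hence R(z) = (1 + 3/4z)/(1 − 1/4z).

Boundary: |R(x)|=1, x<0.
x=-0.44: |R|=0.6036
R=−1: 1+3/4x = −1+1/4x ⇒ -1/2x=2 ⇒ x=2/(-1/2)=-4.0000
Confirm numerically:
  x=-3.496: |R|=0.86553 <1
  x=-3.360: |R|=0.82609 <1
  x=-1.948: |R|=0.31002 <1
  x=-1.941: |R|=0.30685 <1
  x=-4.567: |R|=1.13237 >1
  x=-4.100: |R|=1.02469 >1
Stable set (-4.0000, 0).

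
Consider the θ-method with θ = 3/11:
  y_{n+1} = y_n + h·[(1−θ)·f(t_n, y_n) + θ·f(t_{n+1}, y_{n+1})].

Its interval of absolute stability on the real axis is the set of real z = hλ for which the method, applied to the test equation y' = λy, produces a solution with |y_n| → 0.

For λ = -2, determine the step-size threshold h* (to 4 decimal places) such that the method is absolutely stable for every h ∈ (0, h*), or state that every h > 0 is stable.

Test eqn y'=λy, z=hλ:
  y_{n+1} = y_n + z·[8/11·y_n + 3/11·y_{n+1}] ⇒ (1 − 3/11z)y_{n+1} = (1 + 8/11z)y_n
  Hence R(z) = (1 + 8/11z)/(1 − 3/11z).

Boundary: |R(x)|=1, x<0.
x=-0.71: |R|=0.4052
R=−1: 1+8/11x = −1+3/11x ⇒ -5/11x=2 ⇒ x=2/(-5/11)=-4.4000
Confirm numerically:
  x=-4.065: |R|=0.92779 <1
  x=-3.099: |R|=0.67951 <1
  x=-1.964: |R|=0.27895 <1
  x=-4.659: |R|=1.05185 >1
  x=-4.585: |R|=1.03737 >1
Interval (-4.4000, 0).

(-4.4000,0); λ=-2 ⇒ h* = (22/5)/2 = 2.2000.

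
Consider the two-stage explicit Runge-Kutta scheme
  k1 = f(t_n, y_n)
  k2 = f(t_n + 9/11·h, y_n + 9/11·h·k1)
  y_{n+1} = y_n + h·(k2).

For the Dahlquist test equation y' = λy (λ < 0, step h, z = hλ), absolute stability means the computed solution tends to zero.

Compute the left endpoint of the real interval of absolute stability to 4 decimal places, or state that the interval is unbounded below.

Test eqn y'=λy, z=hλ:
  k1=λy_n ⇒ h·k1=z·y_n;  k2=λ(1+9/11z)y_n ⇒ h·k2=z(1+9/11z)y_n
  y_{n+1}/y_n = 1 + z(1+9/11z) = 1 + z + 9/11z²
  so R(z) = 1 + z + 9/11z².

Boundary: |R(x)|=1, x<0.
x=-1.6: |R|=1.4945
R=1: x+9/11x²=0 ⇒ x=−11/9=-1.2222; min R=1−1/(4·9/11)=0.6944>−1
Confirm numerically:
  x=-1.165: |R|=0.94546 <1
  x=-1.015: |R|=0.82791 <1
  x=-0.921: |R|=0.77302 <1
  x=-0.640: |R|=0.69513 <1
  x=-1.670: |R|=1.61183 >1
  x=-1.364: |R|=1.15822 >1
Stable set (-1.2222, 0).

left endpoint -1.2222.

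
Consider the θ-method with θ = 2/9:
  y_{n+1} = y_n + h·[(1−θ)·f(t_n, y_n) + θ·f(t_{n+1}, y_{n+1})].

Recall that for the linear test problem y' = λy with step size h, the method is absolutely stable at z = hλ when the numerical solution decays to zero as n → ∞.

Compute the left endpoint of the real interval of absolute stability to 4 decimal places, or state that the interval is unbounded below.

Set f=λy, z=hλ:
  y_{n+1} = y_n + z·[7/9·y_n + 2/9·y_{n+1}] ⇒ (1 − 2/9z)y_{n+1} = (1 + 7/9z)y_n
  Hence R(z) = (1 + 7/9z)/(1 − 2/9z).

Boundary: |R(x)|=1, x<0.
x=-1.7: |R|=0.2339
R=−1: 1+7/9x = −1+2/9x ⇒ -5/9x=2 ⇒ x=2/(-5/9)=-3.6000
Confirm numerically:
  x=-2.873: |R|=0.75349 <1
  x=-2.738: |R|=0.70227 <1
  x=-2.131: |R|=0.44616 <1
  x=-1.719: |R|=0.24385 <1
  x=-3.979: |R|=1.11175 >1
  x=-3.653: |R|=1.01625 >1
Interval (-3.6000, 0).

left endpoint -3.6000.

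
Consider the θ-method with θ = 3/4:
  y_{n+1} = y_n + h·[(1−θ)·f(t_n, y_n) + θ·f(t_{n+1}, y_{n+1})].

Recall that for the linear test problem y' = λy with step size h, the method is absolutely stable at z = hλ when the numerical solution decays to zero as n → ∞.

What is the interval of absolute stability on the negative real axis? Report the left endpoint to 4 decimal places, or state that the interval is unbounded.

Set f=λy, z=hλ:
  y_{n+1} = y_n + z·[1/4·y_n + 3/4·y_{n+1}] ⇒ (1 − 3/4z)y_{n+1} = (1 + 1/4z)y_n
  R(z) = (1 + 1/4z)/(1 − 3/4z).

Boundary: |R(x)|=1, x<0.
x=-0.82: |R|=0.4923
x=-2: |R|=0.2000
x=-10: |R|=0.1765
x=-100: |R|=0.3158
θ=3/4≥1/2 ⇒ |1+1/4x|<|1−3/4x| ∀x<0 ⇒ unbounded interval.

interval (−∞, 0).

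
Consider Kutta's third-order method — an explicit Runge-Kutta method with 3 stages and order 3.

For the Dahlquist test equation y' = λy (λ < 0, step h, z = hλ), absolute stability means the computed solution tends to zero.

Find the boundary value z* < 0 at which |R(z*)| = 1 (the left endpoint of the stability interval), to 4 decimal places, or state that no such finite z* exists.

On y'=λy, z=hλ:
  order 3, 3-stage ⇒ R(z)=1+z+z^2/2+z^3/6
  (e.g. R(-0.7)=0.48783, |R|=0.48783)

Boundary: |R(x)|=1, x<0.
x=-0.7: |R|=0.4878
|R(-2.77)|=1.4759 |R(-1.87)|=0.2114 |R(-0.56)|=0.5675
Bisect:
  x_lo=-3.2877 |R|=2.8061  x_hi=-0.0921 |R|=0.9120
  mid=-1.68992 |R|=0.06636 →hi
  mid=-2.48883 |R|=0.96111 →hi
  mid=-2.88829 |R|=1.73297 →lo
  mid=-2.68856 |R|=1.31336 →lo
  mid=-2.58870 |R|=1.12932 →lo
  mid=-2.53876 |R|=1.04330 →lo
  mid=-2.51380 |R|=1.00173 →lo
  mid=-2.50132 |R|=0.98131 →hi
  ...
  [-2.51282,-2.51263] ⇒ x*=-2.5127
So |R|<1 on (-2.5127, 0).

z* = -2.5127.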